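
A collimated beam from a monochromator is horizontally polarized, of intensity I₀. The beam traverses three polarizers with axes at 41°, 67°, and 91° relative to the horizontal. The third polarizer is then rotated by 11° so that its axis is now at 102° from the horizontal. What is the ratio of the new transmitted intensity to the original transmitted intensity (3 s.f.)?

I_new/I_old ≈ 0.804

Before rotation:
I₁ = I₀ cos²(41° − 0°) = I₀ cos²(41°) = 0.5696 I₀.
I₂ = I₁ cos²(67° − 41°) = 0.5696 I₀ · cos²(26°) = 0.4601 I₀.
I₃ = I₂ cos²(91° − 67°) = 0.4601 I₀ · cos²(24°) = 0.384 I₀.
After rotation:
I₁ = I₀ cos²(41° − 0°) = I₀ cos²(41°) = 0.5696 I₀.
I₂ = I₁ cos²(67° − 41°) = 0.5696 I₀ · cos²(26°) = 0.4601 I₀.
I₃ = I₂ cos²(102° − 67°) = 0.4601 I₀ · cos²(35°) = 0.3088 I₀.
Ratio = 0.3088 / 0.384 = 0.804.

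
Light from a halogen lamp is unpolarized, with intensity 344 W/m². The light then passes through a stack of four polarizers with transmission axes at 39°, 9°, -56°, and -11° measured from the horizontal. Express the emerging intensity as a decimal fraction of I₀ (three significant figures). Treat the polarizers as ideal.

Unpolarized light through the first polarizer → I₁ = 344 W/m²/2 = 172 W/m², polarized at 39°.
I₂ = I₁ · cos²(30°) = 172 · 0.75 = 129 W/m².
I₃ = I₂ · cos²(65°) = 129 · 0.1786 = 23.04 W/m².
I₄ = I₃ · cos²(45°) = 23.04 · 0.5 = 11.52 W/m².
Transmitted fraction = 0.03349.

I/I₀ ≈ 0.0335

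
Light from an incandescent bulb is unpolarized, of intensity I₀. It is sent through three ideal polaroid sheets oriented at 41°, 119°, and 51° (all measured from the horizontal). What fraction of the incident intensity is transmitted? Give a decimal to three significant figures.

Unpolarized light through the first polarizer → I₁ = ½ I₀, now polarized at 41°.
I₂ = I₁ cos²(119° − 41°) = 0.5 I₀ · cos²(78°) = 0.02161 I₀.
I₃ = I₂ cos²(51° − 119°) = 0.02161 I₀ · cos²(68°) = 0.003033 I₀.
Transmitted fraction = 0.003033.

≈ 0.00303 I₀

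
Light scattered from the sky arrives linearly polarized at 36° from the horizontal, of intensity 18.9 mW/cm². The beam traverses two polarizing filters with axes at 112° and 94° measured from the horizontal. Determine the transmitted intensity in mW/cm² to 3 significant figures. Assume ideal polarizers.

I ≈ 1.00 mW/cm²

By Malus's law, I₁ = 18.9 mW/cm² · cos²(76°) = 1.106 mW/cm².
I₂ = I₁ · cos²(18°) = 1.106 · 0.9045 = 1.001 mW/cm².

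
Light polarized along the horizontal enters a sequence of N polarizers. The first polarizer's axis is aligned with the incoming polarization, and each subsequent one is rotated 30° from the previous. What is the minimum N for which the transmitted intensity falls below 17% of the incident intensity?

N = 8

First polarizer is aligned with the polarization: full transmission.
Each further stage multiplies by cos²(30°) = 0.75.
After N polarizers: T = 0.75^(N−1). Require T < 0.17 ⇒ N−1 > ln(0.17)/ln(0.75) = 6.16, so N−1 ≥ 7 and N = 8.
Check: N=8 gives T = 0.1335 < 0.17; N=7 gives T = 0.178.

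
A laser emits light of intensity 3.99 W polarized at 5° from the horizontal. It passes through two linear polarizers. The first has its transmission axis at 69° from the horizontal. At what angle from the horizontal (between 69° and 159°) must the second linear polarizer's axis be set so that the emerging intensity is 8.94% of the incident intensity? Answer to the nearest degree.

By Malus's law, I₁ = I₀ cos²(69° − 5°) = I₀ cos²(64°) = 0.1922 I₀.
Need I₂/I₀ = 0.0894, so cos²(θ − 69°) = 0.0894 / 0.1922 = 0.4652.
θ − 69° = arccos(√0.4652) = 47.0°, giving θ ≈ 69 + 47.0 = 116.0°.

θ ≈ 116°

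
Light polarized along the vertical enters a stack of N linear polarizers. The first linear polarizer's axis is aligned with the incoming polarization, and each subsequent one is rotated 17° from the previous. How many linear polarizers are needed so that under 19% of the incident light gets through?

N = 20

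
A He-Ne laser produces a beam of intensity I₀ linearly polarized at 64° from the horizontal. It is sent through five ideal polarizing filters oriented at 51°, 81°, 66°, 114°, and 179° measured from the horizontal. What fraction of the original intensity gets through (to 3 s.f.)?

≈ 0.0531 I₀

I₁ = I₀ cos²(51° − 64°) = I₀ cos²(13°) = 0.9494 I₀.
I₂ = I₁ cos²(81° − 51°) = 0.9494 I₀ · cos²(30°) = 0.712 I₀.
I₃ = I₂ cos²(66° − 81°) = 0.712 I₀ · cos²(15°) = 0.6643 I₀.
I₄ = I₃ cos²(114° − 66°) = 0.6643 I₀ · cos²(48°) = 0.2975 I₀.
I₅ = I₄ cos²(179° − 114°) = 0.2975 I₀ · cos²(65°) = 0.05313 I₀.
Transmitted fraction = 0.05313.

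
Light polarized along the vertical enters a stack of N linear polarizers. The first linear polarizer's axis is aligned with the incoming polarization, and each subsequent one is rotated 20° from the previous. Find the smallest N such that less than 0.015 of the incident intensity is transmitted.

N = 35

First polarizer is aligned with the polarization: full transmission.
Each further stage multiplies by cos²(20°) = 0.883.
After N polarizers: T = 0.883^(N−1). Require T < 0.015 ⇒ N−1 > ln(0.015)/ln(0.883) = 33.76, so N−1 ≥ 34 and N = 35.
Check: N=35 gives T = 0.01456 < 0.015; N=34 gives T = 0.01648.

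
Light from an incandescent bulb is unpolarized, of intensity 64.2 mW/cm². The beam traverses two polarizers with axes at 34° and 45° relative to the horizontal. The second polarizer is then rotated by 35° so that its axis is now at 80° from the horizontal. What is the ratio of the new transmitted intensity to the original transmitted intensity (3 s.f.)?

I_new/I_old ≈ 0.501

Before rotation:
Unpolarized light through the first polarizer → I₁ = ½ I₀, now polarized at 34°.
I₂ = I₁ cos²(45° − 34°) = 0.5 I₀ · cos²(11°) = 0.4818 I₀.
After rotation:
Unpolarized light through the first polarizer → I₁ = ½ I₀, now polarized at 34°.
I₂ = I₁ cos²(80° − 34°) = 0.5 I₀ · cos²(46°) = 0.2413 I₀.
Ratio = 0.2413 / 0.4818 = 0.5008.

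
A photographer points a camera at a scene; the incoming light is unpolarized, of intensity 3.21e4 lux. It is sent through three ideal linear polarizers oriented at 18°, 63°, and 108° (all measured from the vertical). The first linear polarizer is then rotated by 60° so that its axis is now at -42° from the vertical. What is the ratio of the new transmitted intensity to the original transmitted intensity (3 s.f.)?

I_new/I_old ≈ 0.134

Before rotation:
Unpolarized light through the first polarizer → I₁ = ½ I₀, now polarized at 18°.
I₂ = I₁ cos²(63° − 18°) = 0.5 I₀ · cos²(45°) = 0.25 I₀.
I₃ = I₂ cos²(108° − 63°) = 0.25 I₀ · cos²(45°) = 0.125 I₀.
After rotation:
Unpolarized light through the first polarizer → I₁ = ½ I₀, now polarized at -42°.
Angle between axes 1 and 2: 75°. I₂ = 0.5 I₀ · cos²(75°) = 0.03349 I₀.
I₃ = I₂ cos²(108° − 63°) = 0.03349 I₀ · cos²(45°) = 0.01675 I₀.
Ratio = 0.01675 / 0.125 = 0.134.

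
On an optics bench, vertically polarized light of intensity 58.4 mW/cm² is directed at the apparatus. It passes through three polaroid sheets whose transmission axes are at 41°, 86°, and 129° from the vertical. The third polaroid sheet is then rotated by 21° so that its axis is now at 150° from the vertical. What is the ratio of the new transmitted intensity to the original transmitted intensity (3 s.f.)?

I_new/I_old ≈ 0.359

Before rotation:
I₁ = I₀ cos²(41° − 0°) = I₀ cos²(41°) = 0.5696 I₀.
I₂ = I₁ cos²(86° − 41°) = 0.5696 I₀ · cos²(45°) = 0.2848 I₀.
I₃ = I₂ cos²(129° − 86°) = 0.2848 I₀ · cos²(43°) = 0.1523 I₀.
After rotation:
I₁ = I₀ cos²(41° − 0°) = I₀ cos²(41°) = 0.5696 I₀.
I₂ = I₁ cos²(86° − 41°) = 0.5696 I₀ · cos²(45°) = 0.2848 I₀.
I₃ = I₂ cos²(150° − 86°) = 0.2848 I₀ · cos²(64°) = 0.05473 I₀.
Ratio = 0.05473 / 0.1523 = 0.3593.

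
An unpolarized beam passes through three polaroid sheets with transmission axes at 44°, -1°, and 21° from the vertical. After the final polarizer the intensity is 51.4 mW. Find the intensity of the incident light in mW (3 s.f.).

Unpolarized light through the first polarizer → I₁ = ½ I₀, now polarized at 44°.
I₂ = I₁ cos²(-1° − 44°) = 0.5 I₀ · cos²(45°) = 0.25 I₀.
I₃ = I₂ cos²(21° + 1°) = 0.25 I₀ · cos²(22°) = 0.2149 I₀.
So 51.4 mW = 0.2149 I₀, giving I₀ = 51.4/0.2149 = 239.2 mW.

I₀ ≈ 239 mW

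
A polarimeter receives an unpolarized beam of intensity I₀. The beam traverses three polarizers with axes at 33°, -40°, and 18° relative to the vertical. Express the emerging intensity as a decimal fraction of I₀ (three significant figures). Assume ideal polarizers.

≈ 0.0120 I₀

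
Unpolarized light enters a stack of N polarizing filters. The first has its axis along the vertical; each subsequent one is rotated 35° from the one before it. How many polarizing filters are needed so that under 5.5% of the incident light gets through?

N = 7

First polarizer halves the unpolarized light: factor 1/2.
Each further stage multiplies by cos²(35°) = 0.671.
After N polarizers: T = 0.5·0.671^(N−1). Require T < 0.055 ⇒ N−1 > ln(0.055/0.5)/ln(0.671) = 5.53, so N−1 ≥ 6 and N = 7.
Check: N=7 gives T = 0.04564 < 0.055; N=6 gives T = 0.06802.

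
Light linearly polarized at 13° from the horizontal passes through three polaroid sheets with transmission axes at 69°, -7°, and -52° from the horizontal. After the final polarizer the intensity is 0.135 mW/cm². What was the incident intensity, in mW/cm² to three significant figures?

I₁ = I₀ cos²(69° − 13°) = I₀ cos²(56°) = 0.3127 I₀.
I₂ = I₁ cos²(-7° − 69°) = 0.3127 I₀ · cos²(76°) = 0.0183 I₀.
I₃ = I₂ cos²(-52° + 7°) = 0.0183 I₀ · cos²(45°) = 0.00915 I₀.
So 0.135 mW/cm² = 0.00915 I₀, giving I₀ = 0.135/0.00915 = 14.75 mW/cm².

I₀ ≈ 14.8 mW/cm²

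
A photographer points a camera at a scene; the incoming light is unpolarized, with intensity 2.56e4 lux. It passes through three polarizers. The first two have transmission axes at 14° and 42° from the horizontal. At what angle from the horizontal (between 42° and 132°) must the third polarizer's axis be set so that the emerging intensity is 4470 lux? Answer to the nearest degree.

θ ≈ 90°

Unpolarized light through the first polarizer → I₁ = ½ I₀, now polarized at 14°.
I₂ = I₁ cos²(42° − 14°) = 0.5 I₀ · cos²(28°) = 0.3898 I₀.
Target fraction: 4470 / 2.56e4 lux = 0.1746 of I₀.
Need I₃/I₀ = 0.1746, so cos²(θ − 42°) = 0.1746 / 0.3898 = 0.4479.
θ − 42° = arccos(√0.4479) = 48.0°, giving θ ≈ 42 + 48.0 = 90.0°.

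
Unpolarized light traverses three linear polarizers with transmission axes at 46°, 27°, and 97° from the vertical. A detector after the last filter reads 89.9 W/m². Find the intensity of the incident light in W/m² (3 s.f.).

I₀ ≈ 1720 W/m²

Unpolarized light through the first polarizer → I₁ = ½ I₀, now polarized at 46°.
I₂ = I₁ cos²(27° − 46°) = 0.5 I₀ · cos²(19°) = 0.447 I₀.
I₃ = I₂ cos²(97° − 27°) = 0.447 I₀ · cos²(70°) = 0.05229 I₀.
So 89.9 W/m² = 0.05229 I₀, giving I₀ = 89.9/0.05229 = 1719 W/m².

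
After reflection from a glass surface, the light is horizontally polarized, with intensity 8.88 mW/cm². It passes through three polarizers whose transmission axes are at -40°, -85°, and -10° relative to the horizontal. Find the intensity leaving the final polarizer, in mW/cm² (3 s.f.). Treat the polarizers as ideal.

I₁ = 8.88 mW/cm² · cos²(40°) = 5.211 mW/cm².
I₂ = I₁ · cos²(45°) = 5.211 · 0.5 = 2.605 mW/cm².
I₃ = I₂ · cos²(75°) = 2.605 · 0.06699 = 0.1745 mW/cm².

I ≈ 0.175 mW/cm²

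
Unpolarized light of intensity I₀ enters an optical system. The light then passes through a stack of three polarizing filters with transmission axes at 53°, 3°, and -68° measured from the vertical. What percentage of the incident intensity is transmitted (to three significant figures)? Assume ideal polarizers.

Unpolarized light through the first polarizer → I₁ = ½ I₀, now polarized at 53°.
I₂ = I₁ cos²(3° − 53°) = 0.5 I₀ · cos²(50°) = 0.2066 I₀.
I₃ = I₂ cos²(-68° − 3°) = 0.2066 I₀ · cos²(71°) = 0.0219 I₀.
That is 2.19% of the incident intensity.

≈ 2.19%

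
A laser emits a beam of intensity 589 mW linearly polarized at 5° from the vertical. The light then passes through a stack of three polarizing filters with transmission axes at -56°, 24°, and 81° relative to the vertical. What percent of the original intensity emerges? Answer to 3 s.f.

I₁ = 589 mW · cos²(61°) = 138.4 mW.
I₂ = I₁ · cos²(80°) = 138.4 · 0.03015 = 4.174 mW.
I₃ = I₂ · cos²(57°) = 4.174 · 0.2966 = 1.238 mW.
That is 0.2102% of the incident intensity.

≈ 0.210%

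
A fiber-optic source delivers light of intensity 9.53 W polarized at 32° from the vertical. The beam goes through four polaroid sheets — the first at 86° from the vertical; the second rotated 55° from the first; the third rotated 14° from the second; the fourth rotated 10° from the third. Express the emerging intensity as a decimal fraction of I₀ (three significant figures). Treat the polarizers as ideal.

I/I₀ ≈ 0.104

I₁ = 9.53 W · cos²(54°) = 3.293 W.
I₂ = I₁ · cos²(55°) = 3.293 · 0.329 = 1.083 W.
I₃ = I₂ · cos²(14°) = 1.083 · 0.9415 = 1.02 W.
I₄ = I₃ · cos²(10°) = 1.02 · 0.9698 = 0.9891 W.
Transmitted fraction = 0.1038.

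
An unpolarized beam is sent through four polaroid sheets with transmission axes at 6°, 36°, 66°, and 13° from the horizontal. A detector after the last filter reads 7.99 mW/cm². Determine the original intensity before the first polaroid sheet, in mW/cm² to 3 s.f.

Unpolarized light through the first polarizer → I₁ = ½ I₀, now polarized at 6°.
I₂ = I₁ cos²(36° − 6°) = 0.5 I₀ · cos²(30°) = 0.375 I₀.
I₃ = I₂ cos²(66° − 36°) = 0.375 I₀ · cos²(30°) = 0.2813 I₀.
I₄ = I₃ cos²(13° − 66°) = 0.2813 I₀ · cos²(53°) = 0.1019 I₀.
So 7.99 mW/cm² = 0.1019 I₀, giving I₀ = 7.99/0.1019 = 78.44 mW/cm².

I₀ ≈ 78.4 mW/cm²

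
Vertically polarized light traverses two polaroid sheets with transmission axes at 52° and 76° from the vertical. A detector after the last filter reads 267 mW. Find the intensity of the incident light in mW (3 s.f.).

I₀ ≈ 844 mW

I₁ = I₀ cos²(52° − 0°) = I₀ cos²(52°) = 0.379 I₀.
I₂ = I₁ cos²(76° − 52°) = 0.379 I₀ · cos²(24°) = 0.3163 I₀.
So 267 mW = 0.3163 I₀, giving I₀ = 267/0.3163 = 844 mW.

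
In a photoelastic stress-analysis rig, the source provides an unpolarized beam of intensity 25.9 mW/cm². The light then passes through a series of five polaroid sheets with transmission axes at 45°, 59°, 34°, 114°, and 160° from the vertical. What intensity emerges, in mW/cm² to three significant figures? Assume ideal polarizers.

I ≈ 0.146 mW/cm²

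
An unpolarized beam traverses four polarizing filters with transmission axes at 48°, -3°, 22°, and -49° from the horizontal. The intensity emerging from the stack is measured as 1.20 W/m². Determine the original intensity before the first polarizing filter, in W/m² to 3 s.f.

I₀ ≈ 69.6 W/m²

Unpolarized light through the first polarizer → I₁ = ½ I₀, now polarized at 48°.
I₂ = I₁ cos²(-3° − 48°) = 0.5 I₀ · cos²(51°) = 0.198 I₀.
I₃ = I₂ cos²(22° + 3°) = 0.198 I₀ · cos²(25°) = 0.1627 I₀.
I₄ = I₃ cos²(-49° − 22°) = 0.1627 I₀ · cos²(71°) = 0.01724 I₀.
So 1.20 W/m² = 0.01724 I₀, giving I₀ = 1.20/0.01724 = 69.6 W/m².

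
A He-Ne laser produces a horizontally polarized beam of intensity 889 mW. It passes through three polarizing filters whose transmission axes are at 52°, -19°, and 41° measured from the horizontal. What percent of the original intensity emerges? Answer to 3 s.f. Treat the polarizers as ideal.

By Malus's law, I₁ = 889 mW · cos²(52°) = 337 mW.
I₂ = I₁ · cos²(71°) = 337 · 0.106 = 35.72 mW.
I₃ = I₂ · cos²(60°) = 35.72 · 0.25 = 8.929 mW.
That is 1.004% of the incident intensity.

≈ 1.00%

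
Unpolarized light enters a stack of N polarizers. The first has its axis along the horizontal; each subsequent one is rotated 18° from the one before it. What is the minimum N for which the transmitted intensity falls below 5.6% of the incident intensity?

N = 23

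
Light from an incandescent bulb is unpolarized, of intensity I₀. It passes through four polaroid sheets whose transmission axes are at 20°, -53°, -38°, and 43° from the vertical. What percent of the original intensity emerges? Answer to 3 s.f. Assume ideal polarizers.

≈ 0.0976%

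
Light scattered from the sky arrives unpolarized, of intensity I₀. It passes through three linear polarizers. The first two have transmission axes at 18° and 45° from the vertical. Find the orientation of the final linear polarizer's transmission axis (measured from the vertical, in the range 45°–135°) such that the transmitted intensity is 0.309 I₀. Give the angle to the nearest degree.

θ ≈ 73°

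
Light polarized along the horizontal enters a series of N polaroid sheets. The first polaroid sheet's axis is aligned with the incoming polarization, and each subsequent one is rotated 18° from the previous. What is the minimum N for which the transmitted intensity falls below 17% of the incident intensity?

First polarizer is aligned with the polarization: full transmission.
Each further stage multiplies by cos²(18°) = 0.9045.
After N polarizers: T = 0.9045^(N−1). Require T < 0.17 ⇒ N−1 > ln(0.17)/ln(0.9045) = 17.66, so N−1 ≥ 18 and N = 19.
Check: N=19 gives T = 0.1642 < 0.17; N=18 gives T = 0.1816.

N = 19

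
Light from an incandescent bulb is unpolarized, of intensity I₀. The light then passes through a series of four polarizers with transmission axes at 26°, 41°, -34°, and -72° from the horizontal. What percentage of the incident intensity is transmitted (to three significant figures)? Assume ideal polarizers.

Unpolarized light through the first polarizer → I₁ = ½ I₀, now polarized at 26°.
I₂ = I₁ cos²(41° − 26°) = 0.5 I₀ · cos²(15°) = 0.4665 I₀.
I₃ = I₂ cos²(-34° − 41°) = 0.4665 I₀ · cos²(75°) = 0.03125 I₀.
I₄ = I₃ cos²(-72° + 34°) = 0.03125 I₀ · cos²(38°) = 0.01941 I₀.
That is 1.941% of the incident intensity.

≈ 1.94%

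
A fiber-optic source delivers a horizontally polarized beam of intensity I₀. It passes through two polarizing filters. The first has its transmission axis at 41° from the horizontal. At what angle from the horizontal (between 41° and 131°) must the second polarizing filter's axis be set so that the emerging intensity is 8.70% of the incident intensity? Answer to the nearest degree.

θ ≈ 108°

I₁ = I₀ cos²(41° − 0°) = I₀ cos²(41°) = 0.5696 I₀.
Need I₂/I₀ = 0.087, so cos²(θ − 41°) = 0.087 / 0.5696 = 0.1527.
θ − 41° = arccos(√0.1527) = 67.0°, giving θ ≈ 41 + 67.0 = 108.0°.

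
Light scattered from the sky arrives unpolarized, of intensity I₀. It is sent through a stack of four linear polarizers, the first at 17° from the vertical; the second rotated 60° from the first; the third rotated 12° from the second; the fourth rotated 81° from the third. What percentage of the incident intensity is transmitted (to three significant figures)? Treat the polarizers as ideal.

Unpolarized light through the first polarizer → I₁ = ½ I₀, now polarized at 17°.
I₂ = I₁ cos²(60°) = 0.5 · 0.25 I₀ = 0.125 I₀.
I₃ = I₂ cos²(12°) = 0.125 · 0.9568 I₀ = 0.1196 I₀.
I₄ = I₃ cos²(81°) = 0.1196 · 0.02447 I₀ = 0.002927 I₀.
That is 0.2927% of the incident intensity.

≈ 0.293%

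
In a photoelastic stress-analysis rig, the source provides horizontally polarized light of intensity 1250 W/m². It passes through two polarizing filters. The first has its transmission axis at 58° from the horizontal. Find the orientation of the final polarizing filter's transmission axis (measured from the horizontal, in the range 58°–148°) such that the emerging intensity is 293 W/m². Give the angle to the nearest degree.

θ ≈ 82°

I₁ = I₀ cos²(58° − 0°) = I₀ cos²(58°) = 0.2808 I₀.
Target fraction: 293 / 1250 W/m² = 0.2344 of I₀.
Need I₂/I₀ = 0.2344, so cos²(θ − 58°) = 0.2344 / 0.2808 = 0.8347.
θ − 58° = arccos(√0.8347) = 24.0°, giving θ ≈ 58 + 24.0 = 82.0°.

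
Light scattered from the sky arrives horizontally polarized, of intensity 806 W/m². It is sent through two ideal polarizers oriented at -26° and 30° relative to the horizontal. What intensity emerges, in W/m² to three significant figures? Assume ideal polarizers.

By Malus's law, I₁ = 806 W/m² · cos²(26°) = 651.1 W/m².
I₂ = I₁ · cos²(56°) = 651.1 · 0.3127 = 203.6 W/m².

I ≈ 204 W/m²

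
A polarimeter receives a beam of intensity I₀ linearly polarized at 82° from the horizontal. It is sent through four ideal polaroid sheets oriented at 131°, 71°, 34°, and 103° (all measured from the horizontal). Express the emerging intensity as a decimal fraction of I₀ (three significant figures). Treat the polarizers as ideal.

By Malus's law, I₁ = I₀ cos²(131° − 82°) = I₀ cos²(49°) = 0.4304 I₀.
I₂ = I₁ cos²(71° − 131°) = 0.4304 I₀ · cos²(60°) = 0.1076 I₀.
I₃ = I₂ cos²(34° − 71°) = 0.1076 I₀ · cos²(37°) = 0.06863 I₀.
I₄ = I₃ cos²(103° − 34°) = 0.06863 I₀ · cos²(69°) = 0.008814 I₀.
Transmitted fraction = 0.008814.

≈ 0.00881 I₀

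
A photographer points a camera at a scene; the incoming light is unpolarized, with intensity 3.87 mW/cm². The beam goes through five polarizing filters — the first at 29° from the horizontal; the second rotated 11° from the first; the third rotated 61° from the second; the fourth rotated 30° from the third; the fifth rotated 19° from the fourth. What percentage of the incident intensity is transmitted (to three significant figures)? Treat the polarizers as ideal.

≈ 7.59%

Unpolarized light through the first polarizer → I₁ = 3.87 mW/cm²/2 = 1.935 mW/cm², polarized at 29°.
I₂ = I₁ · cos²(11°) = 1.935 · 0.9636 = 1.865 mW/cm².
I₃ = I₂ · cos²(61°) = 1.865 · 0.235 = 0.4382 mW/cm².
I₄ = I₃ · cos²(30°) = 0.4382 · 0.75 = 0.3287 mW/cm².
I₅ = I₄ · cos²(19°) = 0.3287 · 0.894 = 0.2938 mW/cm².
That is 7.593% of the incident intensity.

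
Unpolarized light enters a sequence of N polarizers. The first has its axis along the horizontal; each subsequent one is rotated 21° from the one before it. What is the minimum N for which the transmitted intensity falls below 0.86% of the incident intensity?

N = 31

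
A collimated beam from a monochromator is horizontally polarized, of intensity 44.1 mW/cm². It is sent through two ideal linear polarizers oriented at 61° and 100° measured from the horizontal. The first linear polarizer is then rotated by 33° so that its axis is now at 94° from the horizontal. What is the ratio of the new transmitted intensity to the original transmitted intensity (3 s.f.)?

I_new/I_old ≈ 0.0339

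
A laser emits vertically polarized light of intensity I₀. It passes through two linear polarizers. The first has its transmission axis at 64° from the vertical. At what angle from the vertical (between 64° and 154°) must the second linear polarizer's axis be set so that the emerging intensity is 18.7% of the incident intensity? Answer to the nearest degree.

By Malus's law, I₁ = I₀ cos²(64° − 0°) = I₀ cos²(64°) = 0.1922 I₀.
Need I₂/I₀ = 0.187, so cos²(θ − 64°) = 0.187 / 0.1922 = 0.9731.
θ − 64° = arccos(√0.9731) = 9.4°, giving θ ≈ 64 + 9.4 = 73.4°.

θ ≈ 73°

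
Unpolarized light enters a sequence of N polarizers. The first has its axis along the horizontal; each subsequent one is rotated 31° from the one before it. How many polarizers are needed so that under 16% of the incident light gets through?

N = 5

First polarizer halves the unpolarized light: factor 1/2.
Each further stage multiplies by cos²(31°) = 0.7347.
After N polarizers: T = 0.5·0.7347^(N−1). Require T < 0.16 ⇒ N−1 > ln(0.16/0.5)/ln(0.7347) = 3.70, so N−1 ≥ 4 and N = 5.
Check: N=5 gives T = 0.1457 < 0.16; N=4 gives T = 0.1983.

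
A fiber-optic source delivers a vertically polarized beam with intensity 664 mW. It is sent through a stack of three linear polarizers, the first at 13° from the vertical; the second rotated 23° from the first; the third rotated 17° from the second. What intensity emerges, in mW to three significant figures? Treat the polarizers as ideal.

By Malus's law, I₁ = 664 mW · cos²(13°) = 630.4 mW.
I₂ = I₁ · cos²(23°) = 630.4 · 0.8473 = 534.2 mW.
I₃ = I₂ · cos²(17°) = 534.2 · 0.9145 = 488.5 mW.

I ≈ 488 mW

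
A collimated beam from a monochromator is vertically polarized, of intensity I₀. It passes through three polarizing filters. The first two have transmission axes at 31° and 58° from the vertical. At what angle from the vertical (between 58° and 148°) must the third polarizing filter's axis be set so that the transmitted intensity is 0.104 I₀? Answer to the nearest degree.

θ ≈ 123°

I₁ = I₀ cos²(31° − 0°) = I₀ cos²(31°) = 0.7347 I₀.
I₂ = I₁ cos²(58° − 31°) = 0.7347 I₀ · cos²(27°) = 0.5833 I₀.
Need I₃/I₀ = 0.104, so cos²(θ − 58°) = 0.104 / 0.5833 = 0.1783.
θ − 58° = arccos(√0.1783) = 65.0°, giving θ ≈ 58 + 65.0 = 123.0°.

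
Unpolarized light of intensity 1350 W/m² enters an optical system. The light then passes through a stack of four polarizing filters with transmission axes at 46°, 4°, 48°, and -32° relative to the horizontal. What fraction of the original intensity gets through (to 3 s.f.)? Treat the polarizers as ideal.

I/I₀ ≈ 0.00431

Unpolarized light through the first polarizer → I₁ = 1350 W/m²/2 = 675 W/m², polarized at 46°.
I₂ = I₁ · cos²(42°) = 675 · 0.5523 = 372.8 W/m².
I₃ = I₂ · cos²(44°) = 372.8 · 0.5174 = 192.9 W/m².
I₄ = I₃ · cos²(80°) = 192.9 · 0.03015 = 5.816 W/m².
Transmitted fraction = 0.004308.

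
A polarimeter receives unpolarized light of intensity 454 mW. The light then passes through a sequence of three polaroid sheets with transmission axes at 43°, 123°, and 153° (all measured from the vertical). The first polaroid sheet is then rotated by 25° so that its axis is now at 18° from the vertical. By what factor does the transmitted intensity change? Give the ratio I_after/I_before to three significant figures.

Before rotation:
Unpolarized light through the first polarizer → I₁ = ½ I₀, now polarized at 43°.
I₂ = I₁ cos²(123° − 43°) = 0.5 I₀ · cos²(80°) = 0.01508 I₀.
I₃ = I₂ cos²(153° − 123°) = 0.01508 I₀ · cos²(30°) = 0.01131 I₀.
After rotation:
Unpolarized light through the first polarizer → I₁ = ½ I₀, now polarized at 18°.
Angle between axes 1 and 2: 75°. I₂ = 0.5 I₀ · cos²(75°) = 0.03349 I₀.
I₃ = I₂ cos²(153° − 123°) = 0.03349 I₀ · cos²(30°) = 0.02512 I₀.
Ratio = 0.02512 / 0.01131 = 2.222.

I_new/I_old ≈ 2.22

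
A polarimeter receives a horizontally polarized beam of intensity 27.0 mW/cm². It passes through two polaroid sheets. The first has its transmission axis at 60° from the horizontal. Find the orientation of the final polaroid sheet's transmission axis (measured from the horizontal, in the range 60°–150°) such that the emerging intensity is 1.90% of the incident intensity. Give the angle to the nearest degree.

I₁ = I₀ cos²(60° − 0°) = I₀ cos²(60°) = 0.25 I₀.
Need I₂/I₀ = 0.019, so cos²(θ − 60°) = 0.019 / 0.25 = 0.076.
θ − 60° = arccos(√0.076) = 74.0°, giving θ ≈ 60 + 74.0 = 134.0°.

θ ≈ 134°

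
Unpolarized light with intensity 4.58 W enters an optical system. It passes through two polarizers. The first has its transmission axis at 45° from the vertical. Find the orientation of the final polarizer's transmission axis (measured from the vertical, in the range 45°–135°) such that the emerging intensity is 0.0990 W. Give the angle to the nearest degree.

θ ≈ 123°

Unpolarized light through the first polarizer → I₁ = ½ I₀, now polarized at 45°.
Target fraction: 0.0990 / 4.58 W = 0.02162 of I₀.
Need I₂/I₀ = 0.02162, so cos²(θ − 45°) = 0.02162 / 0.5 = 0.04323.
θ − 45° = arccos(√0.04323) = 78.0°, giving θ ≈ 45 + 78.0 = 123.0°.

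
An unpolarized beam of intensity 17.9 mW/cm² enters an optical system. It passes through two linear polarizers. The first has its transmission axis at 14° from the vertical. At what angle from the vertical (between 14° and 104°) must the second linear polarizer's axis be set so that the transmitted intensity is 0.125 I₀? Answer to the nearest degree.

θ ≈ 74°

Unpolarized light through the first polarizer → I₁ = ½ I₀, now polarized at 14°.
Need I₂/I₀ = 0.125, so cos²(θ − 14°) = 0.125 / 0.5 = 0.25.
θ − 14° = arccos(√0.25) = 60.0°, giving θ ≈ 14 + 60.0 = 74.0°.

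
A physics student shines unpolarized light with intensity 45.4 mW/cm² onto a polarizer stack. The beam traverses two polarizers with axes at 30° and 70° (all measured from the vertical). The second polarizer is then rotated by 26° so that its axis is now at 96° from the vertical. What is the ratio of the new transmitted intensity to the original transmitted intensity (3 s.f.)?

I_new/I_old ≈ 0.282

Before rotation:
Unpolarized light through the first polarizer → I₁ = ½ I₀, now polarized at 30°.
I₂ = I₁ cos²(70° − 30°) = 0.5 I₀ · cos²(40°) = 0.2934 I₀.
After rotation:
Unpolarized light through the first polarizer → I₁ = ½ I₀, now polarized at 30°.
I₂ = I₁ cos²(96° − 30°) = 0.5 I₀ · cos²(66°) = 0.08272 I₀.
Ratio = 0.08272 / 0.2934 = 0.2819.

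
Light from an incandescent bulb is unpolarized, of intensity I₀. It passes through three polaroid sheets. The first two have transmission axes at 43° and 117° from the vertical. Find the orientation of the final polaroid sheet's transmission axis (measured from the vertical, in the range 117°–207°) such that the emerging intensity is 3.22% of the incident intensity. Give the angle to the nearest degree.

θ ≈ 140°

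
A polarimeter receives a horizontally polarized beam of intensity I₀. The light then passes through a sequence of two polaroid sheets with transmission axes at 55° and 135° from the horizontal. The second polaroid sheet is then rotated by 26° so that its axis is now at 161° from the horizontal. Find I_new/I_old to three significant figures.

Before rotation:
By Malus's law, I₁ = I₀ cos²(55° − 0°) = I₀ cos²(55°) = 0.329 I₀.
I₂ = I₁ cos²(135° − 55°) = 0.329 I₀ · cos²(80°) = 0.00992 I₀.
After rotation:
I₁ = I₀ cos²(55° − 0°) = I₀ cos²(55°) = 0.329 I₀.
Angle between axes 1 and 2: 74°. I₂ = 0.329 I₀ · cos²(74°) = 0.025 I₀.
Ratio = 0.025 / 0.00992 = 2.52.

I_new/I_old ≈ 2.52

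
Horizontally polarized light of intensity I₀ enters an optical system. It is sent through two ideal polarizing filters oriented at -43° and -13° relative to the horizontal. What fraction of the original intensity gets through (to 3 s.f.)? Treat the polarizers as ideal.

I₁ = I₀ cos²(-43° − 0°) = I₀ cos²(43°) = 0.5349 I₀.
I₂ = I₁ cos²(-13° + 43°) = 0.5349 I₀ · cos²(30°) = 0.4012 I₀.
Transmitted fraction = 0.4012.

≈ 0.401 I₀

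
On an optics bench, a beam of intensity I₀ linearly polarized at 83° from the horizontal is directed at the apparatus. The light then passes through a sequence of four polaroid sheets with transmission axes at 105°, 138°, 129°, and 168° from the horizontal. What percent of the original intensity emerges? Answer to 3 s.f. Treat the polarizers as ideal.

≈ 35.6%

I₁ = I₀ cos²(105° − 83°) = I₀ cos²(22°) = 0.8597 I₀.
I₂ = I₁ cos²(138° − 105°) = 0.8597 I₀ · cos²(33°) = 0.6047 I₀.
I₃ = I₂ cos²(129° − 138°) = 0.6047 I₀ · cos²(9°) = 0.5899 I₀.
I₄ = I₃ cos²(168° − 129°) = 0.5899 I₀ · cos²(39°) = 0.3563 I₀.
That is 35.63% of the incident intensity.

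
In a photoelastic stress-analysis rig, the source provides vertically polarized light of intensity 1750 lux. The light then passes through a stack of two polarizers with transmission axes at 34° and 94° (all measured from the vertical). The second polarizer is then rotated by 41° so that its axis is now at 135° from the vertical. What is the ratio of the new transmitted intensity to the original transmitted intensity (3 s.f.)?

I_new/I_old ≈ 0.146

Before rotation:
I₁ = I₀ cos²(34° − 0°) = I₀ cos²(34°) = 0.6873 I₀.
I₂ = I₁ cos²(94° − 34°) = 0.6873 I₀ · cos²(60°) = 0.1718 I₀.
After rotation:
I₁ = I₀ cos²(34° − 0°) = I₀ cos²(34°) = 0.6873 I₀.
Angle between axes 1 and 2: 79°. I₂ = 0.6873 I₀ · cos²(79°) = 0.02502 I₀.
Ratio = 0.02502 / 0.1718 = 0.1456.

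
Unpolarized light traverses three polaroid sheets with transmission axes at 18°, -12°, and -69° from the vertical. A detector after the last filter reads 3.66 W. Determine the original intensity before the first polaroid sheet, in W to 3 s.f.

I₀ ≈ 32.9 W

Unpolarized light through the first polarizer → I₁ = ½ I₀, now polarized at 18°.
I₂ = I₁ cos²(-12° − 18°) = 0.5 I₀ · cos²(30°) = 0.375 I₀.
I₃ = I₂ cos²(-69° + 12°) = 0.375 I₀ · cos²(57°) = 0.1112 I₀.
So 3.66 W = 0.1112 I₀, giving I₀ = 3.66/0.1112 = 32.9 W.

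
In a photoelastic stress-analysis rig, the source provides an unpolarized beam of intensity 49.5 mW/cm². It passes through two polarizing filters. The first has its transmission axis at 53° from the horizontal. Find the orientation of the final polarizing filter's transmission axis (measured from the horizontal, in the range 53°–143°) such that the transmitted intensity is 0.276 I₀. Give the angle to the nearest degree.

θ ≈ 95°

Unpolarized light through the first polarizer → I₁ = ½ I₀, now polarized at 53°.
Need I₂/I₀ = 0.276, so cos²(θ − 53°) = 0.276 / 0.5 = 0.552.
θ − 53° = arccos(√0.552) = 42.0°, giving θ ≈ 53 + 42.0 = 95.0°.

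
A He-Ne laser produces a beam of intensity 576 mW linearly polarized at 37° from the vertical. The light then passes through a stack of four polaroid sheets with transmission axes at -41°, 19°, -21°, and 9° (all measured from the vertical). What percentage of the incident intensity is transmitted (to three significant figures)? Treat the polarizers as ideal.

I₁ = 576 mW · cos²(78°) = 24.9 mW.
I₂ = I₁ · cos²(60°) = 24.9 · 0.25 = 6.225 mW.
I₃ = I₂ · cos²(40°) = 6.225 · 0.5868 = 3.653 mW.
I₄ = I₃ · cos²(30°) = 3.653 · 0.75 = 2.74 mW.
That is 0.4756% of the incident intensity.

≈ 0.476%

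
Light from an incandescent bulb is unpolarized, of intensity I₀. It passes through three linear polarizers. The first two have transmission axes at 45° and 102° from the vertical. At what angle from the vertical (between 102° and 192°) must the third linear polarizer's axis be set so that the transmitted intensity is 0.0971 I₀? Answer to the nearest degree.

θ ≈ 138°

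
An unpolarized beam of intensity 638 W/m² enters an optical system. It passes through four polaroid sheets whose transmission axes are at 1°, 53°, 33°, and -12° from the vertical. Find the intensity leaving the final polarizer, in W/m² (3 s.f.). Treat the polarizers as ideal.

Unpolarized light through the first polarizer → I₁ = 638 W/m²/2 = 319 W/m², polarized at 1°.
I₂ = I₁ · cos²(52°) = 319 · 0.379 = 120.9 W/m².
I₃ = I₂ · cos²(20°) = 120.9 · 0.883 = 106.8 W/m².
I₄ = I₃ · cos²(45°) = 106.8 · 0.5 = 53.38 W/m².

I ≈ 53.4 W/m²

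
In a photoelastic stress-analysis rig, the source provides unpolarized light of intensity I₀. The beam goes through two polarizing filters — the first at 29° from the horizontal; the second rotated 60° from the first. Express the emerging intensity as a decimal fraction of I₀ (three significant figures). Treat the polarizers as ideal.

Unpolarized light through the first polarizer → I₁ = ½ I₀, now polarized at 29°.
I₂ = I₁ cos²(60°) = 0.5 · 0.25 I₀ = 0.125 I₀.
Transmitted fraction = 0.125.

≈ 0.125 I₀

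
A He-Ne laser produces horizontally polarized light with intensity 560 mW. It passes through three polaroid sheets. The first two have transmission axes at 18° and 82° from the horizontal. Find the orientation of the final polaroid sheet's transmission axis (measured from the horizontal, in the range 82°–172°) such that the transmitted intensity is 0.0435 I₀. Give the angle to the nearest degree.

θ ≈ 142°

I₁ = I₀ cos²(18° − 0°) = I₀ cos²(18°) = 0.9045 I₀.
I₂ = I₁ cos²(82° − 18°) = 0.9045 I₀ · cos²(64°) = 0.1738 I₀.
Need I₃/I₀ = 0.0435, so cos²(θ − 82°) = 0.0435 / 0.1738 = 0.2503.
θ − 82° = arccos(√0.2503) = 60.0°, giving θ ≈ 82 + 60.0 = 142.0°.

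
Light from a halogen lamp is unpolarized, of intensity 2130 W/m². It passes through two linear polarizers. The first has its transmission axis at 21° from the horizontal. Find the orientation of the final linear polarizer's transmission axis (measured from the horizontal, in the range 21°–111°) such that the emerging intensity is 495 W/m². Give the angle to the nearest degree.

θ ≈ 68°

Unpolarized light through the first polarizer → I₁ = ½ I₀, now polarized at 21°.
Target fraction: 495 / 2130 W/m² = 0.2324 of I₀.
Need I₂/I₀ = 0.2324, so cos²(θ − 21°) = 0.2324 / 0.5 = 0.4648.
θ − 21° = arccos(√0.4648) = 47.0°, giving θ ≈ 21 + 47.0 = 68.0°.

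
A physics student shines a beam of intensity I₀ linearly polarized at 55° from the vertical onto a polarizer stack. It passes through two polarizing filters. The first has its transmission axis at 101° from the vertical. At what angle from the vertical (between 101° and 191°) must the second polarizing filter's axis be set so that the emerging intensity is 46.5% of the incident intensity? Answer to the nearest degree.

θ ≈ 112°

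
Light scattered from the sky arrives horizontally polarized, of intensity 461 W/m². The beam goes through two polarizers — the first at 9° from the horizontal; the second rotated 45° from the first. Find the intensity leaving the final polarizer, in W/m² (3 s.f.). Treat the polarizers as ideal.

I₁ = 461 W/m² · cos²(9°) = 449.7 W/m².
I₂ = I₁ · cos²(45°) = 449.7 · 0.5 = 224.9 W/m².

I ≈ 225 W/m²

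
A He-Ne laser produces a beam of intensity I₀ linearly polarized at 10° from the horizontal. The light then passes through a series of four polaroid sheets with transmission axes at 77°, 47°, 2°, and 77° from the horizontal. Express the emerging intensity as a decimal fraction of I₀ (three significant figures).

I₁ = I₀ cos²(77° − 10°) = I₀ cos²(67°) = 0.1527 I₀.
I₂ = I₁ cos²(47° − 77°) = 0.1527 I₀ · cos²(30°) = 0.1145 I₀.
I₃ = I₂ cos²(2° − 47°) = 0.1145 I₀ · cos²(45°) = 0.05725 I₀.
I₄ = I₃ cos²(77° − 2°) = 0.05725 I₀ · cos²(75°) = 0.003835 I₀.
Transmitted fraction = 0.003835.

≈ 0.00384 I₀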